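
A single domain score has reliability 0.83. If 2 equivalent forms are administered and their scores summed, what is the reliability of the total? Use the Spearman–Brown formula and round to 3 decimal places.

ρ_k = kρ / (1 + (k−1)ρ) = 2·0.83 / (1 + 1·0.83) = 1.660 / 1.830 = 0.907.

0.907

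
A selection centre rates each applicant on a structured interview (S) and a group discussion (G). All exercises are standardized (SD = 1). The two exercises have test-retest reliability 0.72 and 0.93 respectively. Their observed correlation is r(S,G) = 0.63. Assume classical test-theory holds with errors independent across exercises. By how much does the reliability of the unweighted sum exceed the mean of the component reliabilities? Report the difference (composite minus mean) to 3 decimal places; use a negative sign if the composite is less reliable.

Var(sum) = 2 + 1.26 = 3.26; true-score variance = 1.65 + 1.26 = 2.91; composite reliability = 0.8926.
Mean component reliability = 0.8250.
Difference = 0.8926 − 0.8250 = 0.068.

0.068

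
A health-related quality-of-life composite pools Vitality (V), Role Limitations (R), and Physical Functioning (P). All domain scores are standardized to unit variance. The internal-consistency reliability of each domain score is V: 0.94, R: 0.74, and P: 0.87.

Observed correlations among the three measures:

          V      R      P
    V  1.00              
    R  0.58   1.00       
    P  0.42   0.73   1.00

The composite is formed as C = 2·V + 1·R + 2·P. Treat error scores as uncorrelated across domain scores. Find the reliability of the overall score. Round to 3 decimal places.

0.942

Var(C) = 2² + 1 + 2² + 2·[2·0.58 + 4·0.42 + 2·0.73] = 9 + 8.6 = 17.6.
Under uncorrelated errors the observed covariances equal the true-score covariances, so only the own-variance terms attenuate.
True-score variance = [2²·0.94 + 0.74 + 2²·0.87] + 8.6 = 7.98 + 8.6 = 16.58.
Reliability = 16.58 / 17.6 = 0.942.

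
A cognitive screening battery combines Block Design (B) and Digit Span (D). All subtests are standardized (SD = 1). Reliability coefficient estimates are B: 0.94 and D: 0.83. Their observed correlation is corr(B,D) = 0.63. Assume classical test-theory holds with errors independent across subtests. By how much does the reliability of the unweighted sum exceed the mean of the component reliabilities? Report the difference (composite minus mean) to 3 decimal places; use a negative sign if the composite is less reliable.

0.044

Var(sum) = 2 + 1.26 = 3.26; true-score variance = 1.77 + 1.26 = 3.03; composite reliability = 0.9294.
Mean component reliability = 0.8850.
Difference = 0.9294 − 0.8850 = 0.044.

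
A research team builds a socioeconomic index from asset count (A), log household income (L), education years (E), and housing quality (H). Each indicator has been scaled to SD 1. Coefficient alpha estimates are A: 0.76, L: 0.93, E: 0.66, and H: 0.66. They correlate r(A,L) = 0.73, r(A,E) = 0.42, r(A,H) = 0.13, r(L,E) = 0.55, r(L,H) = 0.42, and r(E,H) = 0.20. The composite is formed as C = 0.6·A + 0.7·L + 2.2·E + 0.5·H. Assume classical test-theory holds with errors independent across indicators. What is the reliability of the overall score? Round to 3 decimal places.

Var(C) = 0.6² + 0.7² + 2.2² + 0.5² + 2·[0.42·0.73 + 1.32·0.42 + 0.3·0.13 + 1.54·0.55 + 0.35·0.42 + 1.1·0.20] = 5.94 + 4.228 = 10.168.
With uncorrelated errors the cross-covariances are all true-score covariance, so they carry over unchanged; only the diagonal terms shrink to ρᵢσᵢ².
True-score variance = [0.6²·0.76 + 0.7²·0.93 + 2.2²·0.66 + 0.5²·0.66] + 4.228 = 4.0887 + 4.228 = 8.3167.
Reliability = 8.3167 / 10.168 = 0.818.

0.818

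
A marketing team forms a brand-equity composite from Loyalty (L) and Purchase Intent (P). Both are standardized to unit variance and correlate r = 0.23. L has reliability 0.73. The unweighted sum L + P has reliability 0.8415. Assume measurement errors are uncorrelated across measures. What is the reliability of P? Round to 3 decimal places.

Var(L+P) = 2 + 2·0.23 = 2.460.
True-score variance = ρ_L + ρ_P + 2·0.23, so 0.8415 = (0.73 + ρ_P + 0.46) / 2.460.
ρ_P = 0.8415·2.460 − 0.73 − 0.46 = 0.880.

0.880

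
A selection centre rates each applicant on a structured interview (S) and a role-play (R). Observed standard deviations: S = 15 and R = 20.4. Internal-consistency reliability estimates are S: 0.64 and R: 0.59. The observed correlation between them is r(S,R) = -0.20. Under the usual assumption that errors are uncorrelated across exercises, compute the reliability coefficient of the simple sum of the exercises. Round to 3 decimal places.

0.515

Var(S+R) = 15² + 20.4² + 2·[15·20.4·(-0.20)] = 641.16 − 122.4 = 518.76.
Because errors are independent across components, Cov(Tᵢ,Tⱼ) = Cov(Xᵢ,Xⱼ); the off-diagonal part of the true-score variance is the same as above.
True-score variance = [15²·0.64 + 20.4²·0.59] − 122.4 = 389.534 − 122.4 = 267.134.
Reliability = 267.134 / 518.76 = 0.515.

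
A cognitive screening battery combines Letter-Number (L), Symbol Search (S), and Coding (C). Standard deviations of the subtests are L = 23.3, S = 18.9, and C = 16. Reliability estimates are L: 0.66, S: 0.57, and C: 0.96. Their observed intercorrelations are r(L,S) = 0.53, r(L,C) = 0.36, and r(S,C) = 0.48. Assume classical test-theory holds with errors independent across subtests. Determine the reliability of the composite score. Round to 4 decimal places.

0.8403

Var(L+S+C) = 23.3² + 18.9² + 16² + 2·[23.3·18.9·0.53 + 23.3·16·0.36 + 18.9·16·0.48] = 1156.1 + 1025.51 = 2181.61.
Under uncorrelated errors the observed covariances equal the true-score covariances, so only the own-variance terms attenuate.
True-score variance = [23.3²·0.66 + 18.9²·0.57 + 16²·0.96] + 1025.51 = 807.677 + 1025.51 = 1833.19.
Reliability = 1833.19 / 2181.61 = 0.8403.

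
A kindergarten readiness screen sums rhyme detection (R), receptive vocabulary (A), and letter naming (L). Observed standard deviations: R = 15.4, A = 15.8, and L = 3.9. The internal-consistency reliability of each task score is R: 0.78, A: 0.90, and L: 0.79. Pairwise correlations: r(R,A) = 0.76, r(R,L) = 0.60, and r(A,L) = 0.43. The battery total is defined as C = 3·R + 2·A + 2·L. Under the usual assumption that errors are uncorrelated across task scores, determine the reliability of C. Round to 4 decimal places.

Var(C) = 3²·15.4² + 2²·15.8² + 2²·3.9² + 2·[6·15.4·15.8·0.76 + 6·15.4·3.9·0.60 + 4·15.8·3.9·0.43] = 3193.84 + 2863.48 = 6057.32.
With uncorrelated errors the cross-covariances are all true-score covariance, so they carry over unchanged; only the diagonal terms shrink to ρᵢσᵢ².
True-score variance = [3²·15.4²·0.78 + 2²·15.8²·0.90 + 2²·3.9²·0.79] + 2863.48 = 2611.63 + 2863.48 = 5475.11.
Reliability = 5475.11 / 6057.32 = 0.9039.

0.9039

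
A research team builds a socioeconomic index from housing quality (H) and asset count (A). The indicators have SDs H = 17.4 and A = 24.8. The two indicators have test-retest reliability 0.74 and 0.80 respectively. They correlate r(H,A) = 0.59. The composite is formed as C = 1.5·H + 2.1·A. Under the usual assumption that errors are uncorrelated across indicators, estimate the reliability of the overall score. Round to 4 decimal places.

0.8560

Var(C) = 1.5²·17.4² + 2.1²·24.8² + 2·[3.15·17.4·24.8·0.59] = 3393.54 + 1603.96 = 4997.5.
With uncorrelated errors the cross-covariances are all true-score covariance, so they carry over unchanged; only the diagonal terms shrink to ρᵢσᵢ².
True-score variance = [1.5²·17.4²·0.74 + 2.1²·24.8²·0.80] + 1603.96 = 2673.96 + 1603.96 = 4277.92.
Reliability = 4277.92 / 4997.5 = 0.8560.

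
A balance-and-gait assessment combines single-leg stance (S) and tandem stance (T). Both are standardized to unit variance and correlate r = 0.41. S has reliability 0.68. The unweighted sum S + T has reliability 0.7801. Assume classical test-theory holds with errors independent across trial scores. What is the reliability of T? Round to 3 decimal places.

0.700

Var(S+T) = 2 + 2·0.41 = 2.820.
True-score variance = ρ_S + ρ_T + 2·0.41, so 0.7801 = (0.68 + ρ_T + 0.82) / 2.820.
ρ_T = 0.7801·2.820 − 0.68 − 0.82 = 0.700.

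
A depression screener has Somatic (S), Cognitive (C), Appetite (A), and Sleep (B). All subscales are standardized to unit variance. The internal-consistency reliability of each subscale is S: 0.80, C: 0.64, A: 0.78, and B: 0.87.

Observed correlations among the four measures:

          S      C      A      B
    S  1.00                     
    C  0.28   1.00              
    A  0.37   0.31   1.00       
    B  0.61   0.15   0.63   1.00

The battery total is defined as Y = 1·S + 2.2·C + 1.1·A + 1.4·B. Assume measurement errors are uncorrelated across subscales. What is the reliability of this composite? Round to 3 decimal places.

0.856

Var(Y) = 1 + 2.2² + 1.1² + 1.4² + 2·[2.2·0.28 + 1.1·0.37 + 1.4·0.61 + 2.42·0.31 + 3.08·0.15 + 1.54·0.63] = 9.01 + 8.1188 = 17.1288.
Because errors are independent across components, Cov(Tᵢ,Tⱼ) = Cov(Xᵢ,Xⱼ); the off-diagonal part of the true-score variance is the same as above.
True-score variance = [0.80 + 2.2²·0.64 + 1.1²·0.78 + 1.4²·0.87] + 8.1188 = 6.5466 + 8.1188 = 14.6654.
Reliability = 14.6654 / 17.1288 = 0.856.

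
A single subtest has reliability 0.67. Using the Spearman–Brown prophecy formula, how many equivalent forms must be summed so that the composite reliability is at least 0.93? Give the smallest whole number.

k ≥ ρ*(1−ρ₁)/(ρ₁(1−ρ*)) = 0.93·0.33 / (0.67·0.07) = 6.544.
Smallest integer k = 7.

7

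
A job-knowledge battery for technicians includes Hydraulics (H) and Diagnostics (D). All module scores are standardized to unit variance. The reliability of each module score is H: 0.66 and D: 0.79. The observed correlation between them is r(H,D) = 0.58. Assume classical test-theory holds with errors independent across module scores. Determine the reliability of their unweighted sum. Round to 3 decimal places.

Var(H+D) = 2 + 2·[0.58] = 2 + 1.16 = 3.16.
Under uncorrelated errors the observed covariances equal the true-score covariances, so only the own-variance terms attenuate.
True-score variance = [0.66 + 0.79] + 1.16 = 1.45 + 1.16 = 2.61.
Reliability = 2.61 / 3.16 = 0.826.

0.826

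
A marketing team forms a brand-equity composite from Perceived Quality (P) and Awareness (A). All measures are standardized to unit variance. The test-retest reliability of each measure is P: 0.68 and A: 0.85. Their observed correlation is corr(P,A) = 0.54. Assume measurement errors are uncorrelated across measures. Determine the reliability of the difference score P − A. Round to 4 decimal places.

Var(P−A) = 1 + 1 − 2·0.54 = 2 − 1.08 = 0.92.
Under uncorrelated errors the observed covariances equal the true-score covariances, so only the own-variance terms attenuate.
True-score variance = [0.68 + 0.85] − 1.08 = 1.53 − 1.08 = 0.45.
Reliability = 0.45 / 0.92 = 0.4891.

0.4891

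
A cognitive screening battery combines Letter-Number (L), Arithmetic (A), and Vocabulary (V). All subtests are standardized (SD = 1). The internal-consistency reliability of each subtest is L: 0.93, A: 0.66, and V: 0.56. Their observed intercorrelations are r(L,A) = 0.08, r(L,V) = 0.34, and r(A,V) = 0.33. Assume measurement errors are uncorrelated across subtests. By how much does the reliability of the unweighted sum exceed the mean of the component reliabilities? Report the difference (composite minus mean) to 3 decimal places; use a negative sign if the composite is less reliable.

Var(sum) = 3 + 1.5 = 4.5; true-score variance = 2.15 + 1.5 = 3.65; composite reliability = 0.8111.
Mean component reliability = 0.7167.
Difference = 0.8111 − 0.7167 = 0.094.

0.094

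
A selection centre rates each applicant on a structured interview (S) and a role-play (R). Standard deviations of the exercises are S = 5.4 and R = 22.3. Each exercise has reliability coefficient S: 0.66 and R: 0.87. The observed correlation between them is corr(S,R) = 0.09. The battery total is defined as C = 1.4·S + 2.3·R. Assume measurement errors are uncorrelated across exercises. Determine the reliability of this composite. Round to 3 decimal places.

0.869

Var(C) = 1.4²·5.4² + 2.3²·22.3² + 2·[3.22·5.4·22.3·0.09] = 2687.82 + 69.7954 = 2757.61.
Under uncorrelated errors the observed covariances equal the true-score covariances, so only the own-variance terms attenuate.
True-score variance = [1.4²·5.4²·0.66 + 2.3²·22.3²·0.87] + 69.7954 = 2326.4 + 69.7954 = 2396.19.
Reliability = 2396.19 / 2757.61 = 0.869.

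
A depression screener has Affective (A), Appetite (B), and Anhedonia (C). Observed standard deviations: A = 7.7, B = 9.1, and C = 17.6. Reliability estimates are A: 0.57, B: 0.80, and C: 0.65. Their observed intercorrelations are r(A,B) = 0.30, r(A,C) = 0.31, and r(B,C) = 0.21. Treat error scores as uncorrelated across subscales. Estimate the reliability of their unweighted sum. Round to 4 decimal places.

Var(A+B+C) = 7.7² + 9.1² + 17.6² + 2·[7.7·9.1·0.30 + 7.7·17.6·0.31 + 9.1·17.6·0.21] = 451.86 + 193.332 = 645.192.
Because errors are independent across components, Cov(Tᵢ,Tⱼ) = Cov(Xᵢ,Xⱼ); the off-diagonal part of the true-score variance is the same as above.
True-score variance = [7.7²·0.57 + 9.1²·0.80 + 17.6²·0.65] + 193.332 = 301.387 + 193.332 = 494.719.
Reliability = 494.719 / 645.192 = 0.7668.

0.7668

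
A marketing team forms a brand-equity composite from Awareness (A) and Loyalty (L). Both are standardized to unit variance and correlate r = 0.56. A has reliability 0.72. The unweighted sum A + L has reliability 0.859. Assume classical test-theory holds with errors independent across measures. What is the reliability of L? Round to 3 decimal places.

Var(A+L) = 2 + 2·0.56 = 3.120.
True-score variance = ρ_A + ρ_L + 2·0.56, so 0.859 = (0.72 + ρ_L + 1.12) / 3.120.
ρ_L = 0.859·3.120 − 0.72 − 1.12 = 0.840.

0.840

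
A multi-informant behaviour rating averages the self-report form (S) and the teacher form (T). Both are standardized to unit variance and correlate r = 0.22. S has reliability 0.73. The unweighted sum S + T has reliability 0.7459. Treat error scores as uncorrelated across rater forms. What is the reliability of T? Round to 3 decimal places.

0.650

Var(S+T) = 2 + 2·0.22 = 2.440.
True-score variance = ρ_S + ρ_T + 2·0.22, so 0.7459 = (0.73 + ρ_T + 0.44) / 2.440.
ρ_T = 0.7459·2.440 − 0.73 − 0.44 = 0.650.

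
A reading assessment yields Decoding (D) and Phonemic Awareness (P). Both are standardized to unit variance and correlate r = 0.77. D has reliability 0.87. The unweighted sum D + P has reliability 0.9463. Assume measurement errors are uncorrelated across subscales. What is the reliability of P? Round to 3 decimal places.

0.940

Var(D+P) = 2 + 2·0.77 = 3.540.
True-score variance = ρ_D + ρ_P + 2·0.77, so 0.9463 = (0.87 + ρ_P + 1.54) / 3.540.
ρ_P = 0.9463·3.540 − 0.87 − 1.54 = 0.940.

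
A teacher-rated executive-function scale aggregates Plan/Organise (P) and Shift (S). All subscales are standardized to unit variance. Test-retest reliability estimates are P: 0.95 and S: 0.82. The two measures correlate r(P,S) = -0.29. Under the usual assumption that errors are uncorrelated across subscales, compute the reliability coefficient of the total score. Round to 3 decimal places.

0.838

Var(P+S) = 2 + 2·[(-0.29)] = 2 − 0.58 = 1.42.
Under uncorrelated errors the observed covariances equal the true-score covariances, so only the own-variance terms attenuate.
True-score variance = [0.95 + 0.82] − 0.58 = 1.77 − 0.58 = 1.19.
Reliability = 1.19 / 1.42 = 0.838.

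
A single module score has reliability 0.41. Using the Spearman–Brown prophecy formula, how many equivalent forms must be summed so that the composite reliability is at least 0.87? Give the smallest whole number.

10

k ≥ ρ*(1−ρ₁)/(ρ₁(1−ρ*)) = 0.87·0.59 / (0.41·0.13) = 9.630.
Smallest integer k = 10.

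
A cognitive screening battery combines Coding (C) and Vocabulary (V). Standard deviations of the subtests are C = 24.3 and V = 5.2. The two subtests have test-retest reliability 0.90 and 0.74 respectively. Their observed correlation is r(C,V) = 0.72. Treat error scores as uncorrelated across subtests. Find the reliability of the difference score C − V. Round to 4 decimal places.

Var(C−V) = 24.3² + 5.2² − 2·24.3·5.2·0.72 = 617.53 − 181.958 = 435.572.
Because errors are independent across components, Cov(Tᵢ,Tⱼ) = Cov(Xᵢ,Xⱼ); the off-diagonal part of the true-score variance is the same as above.
True-score variance = [24.3²·0.90 + 5.2²·0.74] − 181.958 = 551.451 − 181.958 = 369.492.
Reliability = 369.492 / 435.572 = 0.8483.

0.8483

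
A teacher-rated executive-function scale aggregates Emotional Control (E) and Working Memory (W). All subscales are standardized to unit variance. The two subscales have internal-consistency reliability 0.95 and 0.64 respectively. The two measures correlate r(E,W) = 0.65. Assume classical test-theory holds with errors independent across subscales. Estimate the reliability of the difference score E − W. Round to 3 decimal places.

0.414

Var(E−W) = 1 + 1 − 2·0.65 = 2 − 1.3 = 0.7.
With uncorrelated errors the cross-covariances are all true-score covariance, so they carry over unchanged; only the diagonal terms shrink to ρᵢσᵢ².
True-score variance = [0.95 + 0.64] − 1.3 = 1.59 − 1.3 = 0.29.
Reliability = 0.29 / 0.7 = 0.414.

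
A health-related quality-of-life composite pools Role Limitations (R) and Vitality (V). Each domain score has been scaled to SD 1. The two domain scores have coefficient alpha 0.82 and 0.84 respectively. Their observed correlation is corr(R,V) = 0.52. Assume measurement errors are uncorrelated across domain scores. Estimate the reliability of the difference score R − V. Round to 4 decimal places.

0.6458

Var(R−V) = 1 + 1 − 2·0.52 = 2 − 1.04 = 0.96.
Under uncorrelated errors the observed covariances equal the true-score covariances, so only the own-variance terms attenuate.
True-score variance = [0.82 + 0.84] − 1.04 = 1.66 − 1.04 = 0.62.
Reliability = 0.62 / 0.96 = 0.6458.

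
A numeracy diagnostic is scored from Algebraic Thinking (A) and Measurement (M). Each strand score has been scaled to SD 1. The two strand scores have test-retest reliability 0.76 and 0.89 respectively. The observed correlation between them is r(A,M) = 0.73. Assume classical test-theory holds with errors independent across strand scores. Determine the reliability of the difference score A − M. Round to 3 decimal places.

0.352

Var(A−M) = 1 + 1 − 2·0.73 = 2 − 1.46 = 0.54.
With uncorrelated errors the cross-covariances are all true-score covariance, so they carry over unchanged; only the diagonal terms shrink to ρᵢσᵢ².
True-score variance = [0.76 + 0.89] − 1.46 = 1.65 − 1.46 = 0.19.
Reliability = 0.19 / 0.54 = 0.352.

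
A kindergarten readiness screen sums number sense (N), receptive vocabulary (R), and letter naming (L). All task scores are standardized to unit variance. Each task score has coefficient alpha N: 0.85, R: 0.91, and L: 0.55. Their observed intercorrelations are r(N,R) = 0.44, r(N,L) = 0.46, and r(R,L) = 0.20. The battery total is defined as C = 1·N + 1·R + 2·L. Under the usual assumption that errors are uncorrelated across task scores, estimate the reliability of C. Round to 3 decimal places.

0.786

Var(C) = 1 + 1 + 2² + 2·[0.44 + 2·0.46 + 2·0.20] = 6 + 3.52 = 9.52.
Under uncorrelated errors the observed covariances equal the true-score covariances, so only the own-variance terms attenuate.
True-score variance = [0.85 + 0.91 + 2²·0.55] + 3.52 = 3.96 + 3.52 = 7.48.
Reliability = 7.48 / 9.52 = 0.786.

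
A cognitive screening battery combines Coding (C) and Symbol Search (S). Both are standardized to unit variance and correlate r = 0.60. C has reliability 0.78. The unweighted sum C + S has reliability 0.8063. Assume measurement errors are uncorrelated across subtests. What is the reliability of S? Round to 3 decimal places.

0.600

Var(C+S) = 2 + 2·0.60 = 3.200.
True-score variance = ρ_C + ρ_S + 2·0.60, so 0.8063 = (0.78 + ρ_S + 1.20) / 3.200.
ρ_S = 0.8063·3.200 − 0.78 − 1.20 = 0.600.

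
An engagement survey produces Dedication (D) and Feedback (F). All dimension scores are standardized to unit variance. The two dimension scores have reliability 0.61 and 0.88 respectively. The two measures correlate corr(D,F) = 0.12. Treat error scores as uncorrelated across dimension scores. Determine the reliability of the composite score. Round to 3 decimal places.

Var(D+F) = 2 + 2·[0.12] = 2 + 0.24 = 2.24.
With uncorrelated errors the cross-covariances are all true-score covariance, so they carry over unchanged; only the diagonal terms shrink to ρᵢσᵢ².
True-score variance = [0.61 + 0.88] + 0.24 = 1.49 + 0.24 = 1.73.
Reliability = 1.73 / 2.24 = 0.772.

0.772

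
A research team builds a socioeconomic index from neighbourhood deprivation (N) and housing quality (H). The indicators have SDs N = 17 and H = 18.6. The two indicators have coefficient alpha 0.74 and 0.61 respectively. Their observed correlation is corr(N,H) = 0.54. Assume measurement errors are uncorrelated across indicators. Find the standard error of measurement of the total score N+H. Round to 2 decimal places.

14.49

Var(total) = 634.96 + 341.496 = 976.456.
True-score variance = 424.896 + 341.496 = 766.392, so reliability = 0.7849.
Error variance = 976.456 − 766.392 = 210.064; SEM = √210.064 = 14.49.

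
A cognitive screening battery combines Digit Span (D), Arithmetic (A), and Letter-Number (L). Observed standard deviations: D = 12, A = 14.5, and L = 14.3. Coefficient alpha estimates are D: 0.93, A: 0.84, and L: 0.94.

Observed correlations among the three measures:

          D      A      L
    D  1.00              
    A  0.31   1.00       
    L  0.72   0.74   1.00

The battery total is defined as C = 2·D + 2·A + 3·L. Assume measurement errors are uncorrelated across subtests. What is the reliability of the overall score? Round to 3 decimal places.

0.959

Var(C) = 2²·12² + 2²·14.5² + 3²·14.3² + 2·[4·12·14.5·0.31 + 6·12·14.3·0.72 + 6·14.5·14.3·0.74] = 3257.41 + 3755.41 = 7012.82.
Under uncorrelated errors the observed covariances equal the true-score covariances, so only the own-variance terms attenuate.
True-score variance = [2²·12²·0.93 + 2²·14.5²·0.84 + 3²·14.3²·0.94] + 3755.41 = 2972.11 + 3755.41 = 6727.52.
Reliability = 6727.52 / 7012.82 = 0.959.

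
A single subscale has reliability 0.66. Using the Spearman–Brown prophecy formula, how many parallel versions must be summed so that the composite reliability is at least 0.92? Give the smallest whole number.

6

k ≥ ρ*(1−ρ₁)/(ρ₁(1−ρ*)) = 0.92·0.34 / (0.66·0.08) = 5.924.
Smallest integer k = 6.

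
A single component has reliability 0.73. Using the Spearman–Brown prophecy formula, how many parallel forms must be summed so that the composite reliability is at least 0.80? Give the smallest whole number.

2

k ≥ ρ*(1−ρ₁)/(ρ₁(1−ρ*)) = 0.80·0.27 / (0.73·0.20) = 1.479.
Smallest integer k = 2.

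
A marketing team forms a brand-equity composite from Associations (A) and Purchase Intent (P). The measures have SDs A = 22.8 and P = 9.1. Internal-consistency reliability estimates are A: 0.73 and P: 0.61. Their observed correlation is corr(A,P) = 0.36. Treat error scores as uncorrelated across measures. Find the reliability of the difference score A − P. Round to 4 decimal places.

0.6191

Var(A−P) = 22.8² + 9.1² − 2·22.8·9.1·0.36 = 602.65 − 149.386 = 453.264.
With uncorrelated errors the cross-covariances are all true-score covariance, so they carry over unchanged; only the diagonal terms shrink to ρᵢσᵢ².
True-score variance = [22.8²·0.73 + 9.1²·0.61] − 149.386 = 429.997 − 149.386 = 280.612.
Reliability = 280.612 / 453.264 = 0.6191.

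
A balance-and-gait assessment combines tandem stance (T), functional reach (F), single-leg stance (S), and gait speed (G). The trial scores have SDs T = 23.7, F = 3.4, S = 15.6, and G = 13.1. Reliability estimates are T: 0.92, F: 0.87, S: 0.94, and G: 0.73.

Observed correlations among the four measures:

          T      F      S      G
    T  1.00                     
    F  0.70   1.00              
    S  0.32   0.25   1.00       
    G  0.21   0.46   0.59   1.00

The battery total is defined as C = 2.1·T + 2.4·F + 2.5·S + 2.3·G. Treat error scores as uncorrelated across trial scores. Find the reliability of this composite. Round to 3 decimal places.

Var(C) = 2.1²·23.7² + 2.4²·3.4² + 2.5²·15.6² + 2.3²·13.1² + 2·[5.04·23.7·3.4·0.70 + 5.25·23.7·15.6·0.32 + 4.83·23.7·13.1·0.21 + 6·3.4·15.6·0.25 + 5.52·3.4·13.1·0.46 + 5.75·15.6·13.1·0.59] = 4972.46 + 4212.55 = 9185.
With uncorrelated errors the cross-covariances are all true-score covariance, so they carry over unchanged; only the diagonal terms shrink to ρᵢσᵢ².
True-score variance = [2.1²·23.7²·0.92 + 2.4²·3.4²·0.87 + 2.5²·15.6²·0.94 + 2.3²·13.1²·0.73] + 4212.55 = 4429.26 + 4212.55 = 8641.81.
Reliability = 8641.81 / 9185 = 0.941.

0.941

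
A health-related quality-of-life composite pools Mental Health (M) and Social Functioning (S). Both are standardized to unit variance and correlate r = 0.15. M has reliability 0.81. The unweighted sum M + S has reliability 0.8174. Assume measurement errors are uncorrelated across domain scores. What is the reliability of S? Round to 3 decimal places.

0.770

Var(M+S) = 2 + 2·0.15 = 2.300.
True-score variance = ρ_M + ρ_S + 2·0.15, so 0.8174 = (0.81 + ρ_S + 0.30) / 2.300.
ρ_S = 0.8174·2.300 − 0.81 − 0.30 = 0.770.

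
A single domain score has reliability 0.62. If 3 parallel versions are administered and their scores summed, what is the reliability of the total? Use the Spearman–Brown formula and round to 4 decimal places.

0.8304

ρ_k = kρ / (1 + (k−1)ρ) = 3·0.62 / (1 + 2·0.62) = 1.860 / 2.240 = 0.8304.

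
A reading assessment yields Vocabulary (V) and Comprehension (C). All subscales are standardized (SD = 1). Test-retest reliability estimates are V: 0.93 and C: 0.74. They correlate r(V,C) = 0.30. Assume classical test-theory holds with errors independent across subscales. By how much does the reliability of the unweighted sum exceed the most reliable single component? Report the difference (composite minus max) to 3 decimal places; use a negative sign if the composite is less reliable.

-0.057

Var(sum) = 2 + 0.6 = 2.6; true-score variance = 1.67 + 0.6 = 2.27; composite reliability = 0.8731.
Max component reliability = 0.9300.
Difference = 0.8731 − 0.9300 = -0.057.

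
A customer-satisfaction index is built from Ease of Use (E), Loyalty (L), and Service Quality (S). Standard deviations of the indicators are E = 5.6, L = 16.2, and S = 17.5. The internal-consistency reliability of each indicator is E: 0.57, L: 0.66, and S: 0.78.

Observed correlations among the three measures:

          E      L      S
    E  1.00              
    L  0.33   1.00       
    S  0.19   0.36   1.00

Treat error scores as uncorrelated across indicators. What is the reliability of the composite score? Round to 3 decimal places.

0.811

Var(E+L+S) = 5.6² + 16.2² + 17.5² + 2·[5.6·16.2·0.33 + 5.6·17.5·0.19 + 16.2·17.5·0.36] = 600.05 + 301.235 = 901.285.
Under uncorrelated errors the observed covariances equal the true-score covariances, so only the own-variance terms attenuate.
True-score variance = [5.6²·0.57 + 16.2²·0.66 + 17.5²·0.78] + 301.235 = 429.961 + 301.235 = 731.196.
Reliability = 731.196 / 901.285 = 0.811.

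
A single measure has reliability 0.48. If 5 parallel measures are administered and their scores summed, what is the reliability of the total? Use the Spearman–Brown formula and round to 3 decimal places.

0.822

ρ_k = kρ / (1 + (k−1)ρ) = 5·0.48 / (1 + 4·0.48) = 2.400 / 2.920 = 0.822.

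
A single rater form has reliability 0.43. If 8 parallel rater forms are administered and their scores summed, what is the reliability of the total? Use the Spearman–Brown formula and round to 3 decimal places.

0.858

ρ_k = kρ / (1 + (k−1)ρ) = 8·0.43 / (1 + 7·0.43) = 3.440 / 4.010 = 0.858.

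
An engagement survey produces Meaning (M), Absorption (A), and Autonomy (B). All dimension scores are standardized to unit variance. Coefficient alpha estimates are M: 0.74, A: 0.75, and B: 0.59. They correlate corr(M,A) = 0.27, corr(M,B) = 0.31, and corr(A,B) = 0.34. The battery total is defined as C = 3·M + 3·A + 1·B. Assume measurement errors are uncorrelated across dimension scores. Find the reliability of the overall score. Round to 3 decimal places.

Var(C) = 3² + 3² + 1 + 2·[9·0.27 + 3·0.31 + 3·0.34] = 19 + 8.76 = 27.76.
With uncorrelated errors the cross-covariances are all true-score covariance, so they carry over unchanged; only the diagonal terms shrink to ρᵢσᵢ².
True-score variance = [3²·0.74 + 3²·0.75 + 0.59] + 8.76 = 14 + 8.76 = 22.76.
Reliability = 22.76 / 27.76 = 0.820.

0.820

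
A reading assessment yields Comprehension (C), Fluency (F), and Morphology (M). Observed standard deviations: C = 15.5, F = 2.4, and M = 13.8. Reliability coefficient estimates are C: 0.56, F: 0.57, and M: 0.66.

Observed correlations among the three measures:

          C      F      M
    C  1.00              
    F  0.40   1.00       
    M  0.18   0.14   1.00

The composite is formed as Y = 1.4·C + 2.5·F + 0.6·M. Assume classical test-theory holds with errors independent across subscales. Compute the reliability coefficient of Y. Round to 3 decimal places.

0.676

Var(Y) = 1.4²·15.5² + 2.5²·2.4² + 0.6²·13.8² + 2·[3.5·15.5·2.4·0.40 + 0.84·15.5·13.8·0.18 + 1.5·2.4·13.8·0.14] = 575.448 + 182.754 = 758.202.
With uncorrelated errors the cross-covariances are all true-score covariance, so they carry over unchanged; only the diagonal terms shrink to ρᵢσᵢ².
True-score variance = [1.4²·15.5²·0.56 + 2.5²·2.4²·0.57 + 0.6²·13.8²·0.66] + 182.754 = 329.467 + 182.754 = 512.221.
Reliability = 512.221 / 758.202 = 0.676.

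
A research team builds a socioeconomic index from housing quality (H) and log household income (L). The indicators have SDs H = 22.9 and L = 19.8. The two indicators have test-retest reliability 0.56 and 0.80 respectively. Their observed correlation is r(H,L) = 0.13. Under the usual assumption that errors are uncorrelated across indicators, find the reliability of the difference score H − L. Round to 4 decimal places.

0.6129

Var(H−L) = 22.9² + 19.8² − 2·22.9·19.8·0.13 = 916.45 − 117.889 = 798.561.
With uncorrelated errors the cross-covariances are all true-score covariance, so they carry over unchanged; only the diagonal terms shrink to ρᵢσᵢ².
True-score variance = [22.9²·0.56 + 19.8²·0.80] − 117.889 = 607.302 − 117.889 = 489.412.
Reliability = 489.412 / 798.561 = 0.6129.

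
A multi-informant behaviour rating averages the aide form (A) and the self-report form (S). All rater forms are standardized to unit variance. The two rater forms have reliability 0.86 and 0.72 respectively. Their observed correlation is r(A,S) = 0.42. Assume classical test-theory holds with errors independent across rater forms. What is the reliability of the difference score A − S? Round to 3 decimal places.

Var(A−S) = 1 + 1 − 2·0.42 = 2 − 0.84 = 1.16.
With uncorrelated errors the cross-covariances are all true-score covariance, so they carry over unchanged; only the diagonal terms shrink to ρᵢσᵢ².
True-score variance = [0.86 + 0.72] − 0.84 = 1.58 − 0.84 = 0.74.
Reliability = 0.74 / 1.16 = 0.638.

0.638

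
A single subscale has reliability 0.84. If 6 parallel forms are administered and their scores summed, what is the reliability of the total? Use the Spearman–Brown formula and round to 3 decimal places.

ρ_k = kρ / (1 + (k−1)ρ) = 6·0.84 / (1 + 5·0.84) = 5.040 / 5.200 = 0.969.

0.969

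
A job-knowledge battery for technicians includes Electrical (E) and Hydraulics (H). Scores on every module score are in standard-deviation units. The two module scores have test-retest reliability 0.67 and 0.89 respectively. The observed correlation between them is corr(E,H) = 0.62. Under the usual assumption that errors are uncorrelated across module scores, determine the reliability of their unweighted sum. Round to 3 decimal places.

Var(E+H) = 2 + 2·[0.62] = 2 + 1.24 = 3.24.
Under uncorrelated errors the observed covariances equal the true-score covariances, so only the own-variance terms attenuate.
True-score variance = [0.67 + 0.89] + 1.24 = 1.56 + 1.24 = 2.8.
Reliability = 2.8 / 3.24 = 0.864.

0.864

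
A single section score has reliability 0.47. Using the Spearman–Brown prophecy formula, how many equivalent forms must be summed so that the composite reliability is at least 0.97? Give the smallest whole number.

37

k ≥ ρ*(1−ρ₁)/(ρ₁(1−ρ*)) = 0.97·0.53 / (0.47·0.03) = 36.461.
Smallest integer k = 37.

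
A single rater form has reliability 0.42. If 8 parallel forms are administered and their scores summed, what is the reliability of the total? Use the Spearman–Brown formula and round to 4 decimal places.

ρ_k = kρ / (1 + (k−1)ρ) = 8·0.42 / (1 + 7·0.42) = 3.360 / 3.940 = 0.8528.

0.8528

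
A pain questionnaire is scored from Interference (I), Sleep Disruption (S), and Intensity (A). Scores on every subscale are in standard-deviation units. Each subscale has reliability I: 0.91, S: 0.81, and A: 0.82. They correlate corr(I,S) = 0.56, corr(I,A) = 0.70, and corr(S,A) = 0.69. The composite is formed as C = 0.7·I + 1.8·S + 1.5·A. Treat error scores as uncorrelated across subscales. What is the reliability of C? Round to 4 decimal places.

0.9154

Var(C) = 0.7² + 1.8² + 1.5² + 2·[1.26·0.56 + 1.05·0.70 + 2.7·0.69] = 5.98 + 6.6072 = 12.5872.
With uncorrelated errors the cross-covariances are all true-score covariance, so they carry over unchanged; only the diagonal terms shrink to ρᵢσᵢ².
True-score variance = [0.7²·0.91 + 1.8²·0.81 + 1.5²·0.82] + 6.6072 = 4.9153 + 6.6072 = 11.5225.
Reliability = 11.5225 / 12.5872 = 0.9154.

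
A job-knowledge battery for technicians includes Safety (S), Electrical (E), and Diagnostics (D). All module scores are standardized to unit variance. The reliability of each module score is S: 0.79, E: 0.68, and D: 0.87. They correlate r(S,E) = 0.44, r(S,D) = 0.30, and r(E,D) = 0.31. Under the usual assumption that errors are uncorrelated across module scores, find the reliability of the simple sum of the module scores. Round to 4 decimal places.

Var(S+E+D) = 3 + 2·[0.44 + 0.30 + 0.31] = 3 + 2.1 = 5.1.
Because errors are independent across components, Cov(Tᵢ,Tⱼ) = Cov(Xᵢ,Xⱼ); the off-diagonal part of the true-score variance is the same as above.
True-score variance = [0.79 + 0.68 + 0.87] + 2.1 = 2.34 + 2.1 = 4.44.
Reliability = 4.44 / 5.1 = 0.8706.

0.8706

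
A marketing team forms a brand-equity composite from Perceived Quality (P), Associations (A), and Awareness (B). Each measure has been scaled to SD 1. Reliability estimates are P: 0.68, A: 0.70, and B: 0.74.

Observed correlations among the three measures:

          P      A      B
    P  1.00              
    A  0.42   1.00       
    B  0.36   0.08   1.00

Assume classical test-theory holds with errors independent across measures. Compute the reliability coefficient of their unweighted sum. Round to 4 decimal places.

0.8136

Var(P+A+B) = 3 + 2·[0.42 + 0.36 + 0.08] = 3 + 1.72 = 4.72.
With uncorrelated errors the cross-covariances are all true-score covariance, so they carry over unchanged; only the diagonal terms shrink to ρᵢσᵢ².
True-score variance = [0.68 + 0.70 + 0.74] + 1.72 = 2.12 + 1.72 = 3.84.
Reliability = 3.84 / 4.72 = 0.8136.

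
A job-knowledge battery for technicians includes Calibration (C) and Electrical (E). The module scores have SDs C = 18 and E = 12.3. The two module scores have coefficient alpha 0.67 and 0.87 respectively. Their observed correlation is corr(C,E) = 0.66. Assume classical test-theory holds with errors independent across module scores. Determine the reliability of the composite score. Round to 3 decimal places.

Var(C+E) = 18² + 12.3² + 2·[18·12.3·0.66] = 475.29 + 292.248 = 767.538.
Under uncorrelated errors the observed covariances equal the true-score covariances, so only the own-variance terms attenuate.
True-score variance = [18²·0.67 + 12.3²·0.87] + 292.248 = 348.702 + 292.248 = 640.95.
Reliability = 640.95 / 767.538 = 0.835.

0.835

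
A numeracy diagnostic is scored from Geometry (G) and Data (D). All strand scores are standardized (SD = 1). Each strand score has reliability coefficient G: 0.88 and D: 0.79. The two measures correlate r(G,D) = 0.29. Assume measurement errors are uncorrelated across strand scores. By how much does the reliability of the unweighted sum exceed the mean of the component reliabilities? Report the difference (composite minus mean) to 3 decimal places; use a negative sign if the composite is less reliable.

0.037

Var(sum) = 2 + 0.58 = 2.58; true-score variance = 1.67 + 0.58 = 2.25; composite reliability = 0.8721.
Mean component reliability = 0.8350.
Difference = 0.8721 − 0.8350 = 0.037.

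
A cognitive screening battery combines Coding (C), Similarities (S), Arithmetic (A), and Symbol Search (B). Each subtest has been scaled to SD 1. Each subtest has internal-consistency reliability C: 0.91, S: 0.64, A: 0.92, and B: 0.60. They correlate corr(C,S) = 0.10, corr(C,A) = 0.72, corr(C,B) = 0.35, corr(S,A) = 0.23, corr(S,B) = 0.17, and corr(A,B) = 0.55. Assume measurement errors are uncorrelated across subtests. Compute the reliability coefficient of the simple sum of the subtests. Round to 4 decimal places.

Var(C+S+A+B) = 4 + 2·[0.10 + 0.72 + 0.35 + 0.23 + 0.17 + 0.55] = 4 + 4.24 = 8.24.
Under uncorrelated errors the observed covariances equal the true-score covariances, so only the own-variance terms attenuate.
True-score variance = [0.91 + 0.64 + 0.92 + 0.60] + 4.24 = 3.07 + 4.24 = 7.31.
Reliability = 7.31 / 8.24 = 0.8871.

0.8871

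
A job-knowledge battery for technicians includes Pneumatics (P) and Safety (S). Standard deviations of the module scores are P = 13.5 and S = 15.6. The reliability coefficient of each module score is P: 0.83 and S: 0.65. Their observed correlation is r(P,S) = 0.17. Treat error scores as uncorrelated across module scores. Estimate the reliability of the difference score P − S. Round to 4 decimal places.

0.6719

Var(P−S) = 13.5² + 15.6² − 2·13.5·15.6·0.17 = 425.61 − 71.604 = 354.006.
Under uncorrelated errors the observed covariances equal the true-score covariances, so only the own-variance terms attenuate.
True-score variance = [13.5²·0.83 + 15.6²·0.65] − 71.604 = 309.452 − 71.604 = 237.848.
Reliability = 237.848 / 354.006 = 0.6719.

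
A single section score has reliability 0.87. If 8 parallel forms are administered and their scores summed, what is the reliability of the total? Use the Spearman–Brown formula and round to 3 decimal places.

0.982

ρ_k = kρ / (1 + (k−1)ρ) = 8·0.87 / (1 + 7·0.87) = 6.960 / 7.090 = 0.982.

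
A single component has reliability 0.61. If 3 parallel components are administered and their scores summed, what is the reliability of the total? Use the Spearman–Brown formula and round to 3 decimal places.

0.824

ρ_k = kρ / (1 + (k−1)ρ) = 3·0.61 / (1 + 2·0.61) = 1.830 / 2.220 = 0.824.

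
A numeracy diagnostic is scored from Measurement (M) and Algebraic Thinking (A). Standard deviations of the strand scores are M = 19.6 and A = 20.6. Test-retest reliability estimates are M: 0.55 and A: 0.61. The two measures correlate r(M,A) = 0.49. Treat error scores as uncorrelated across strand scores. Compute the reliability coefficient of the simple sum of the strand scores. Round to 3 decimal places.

0.719

Var(M+A) = 19.6² + 20.6² + 2·[19.6·20.6·0.49] = 808.52 + 395.685 = 1204.2.
With uncorrelated errors the cross-covariances are all true-score covariance, so they carry over unchanged; only the diagonal terms shrink to ρᵢσᵢ².
True-score variance = [19.6²·0.55 + 20.6²·0.61] + 395.685 = 470.148 + 395.685 = 865.832.
Reliability = 865.832 / 1204.2 = 0.719.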